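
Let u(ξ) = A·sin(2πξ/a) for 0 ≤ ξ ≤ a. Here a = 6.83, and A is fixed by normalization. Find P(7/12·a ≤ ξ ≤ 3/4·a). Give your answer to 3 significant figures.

P ≈ 0.236

|u|² is the probability density, so P = ∫_{7/12·a}^{3/4·a} |u|² dξ.
With A² fixed by ∫|u|² = 1, i.e. A² = (a/2)^(−1), substitute and integrate.
Let t = ξ/a; then A² and the length scale cancel, so P = ∫_{7/12}^{3/4} sin(2·π·t)^2 dt ÷ ∫_{0}^{1} sin(2·π·t)^2 dt.
An antiderivative of sin(2·π·t)^2 is t/2 - sin(4·π·t)/(8·π); evaluating from 7/12 to 3/4 gives √(3)/(16·π) + 1/12, while the full integral is 1/2.
This works out to P = (√(3)/8 + π/6)/π.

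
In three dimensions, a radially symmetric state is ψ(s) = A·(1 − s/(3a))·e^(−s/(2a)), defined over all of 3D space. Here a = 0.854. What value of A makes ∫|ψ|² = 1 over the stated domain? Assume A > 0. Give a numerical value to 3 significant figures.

A ≈ 0.438

Require ∫ |ψ|² 4πs² ds = 1 over the whole domain.
(Spherical symmetry: dV = 4πs² ds.)
With ∫₀^∞ s^4 e^(−αs) ds = 4!/α^5, the integral (without the A² prefactor) comes out to 8·π·a^3/3.
So A² = (8·π·a^3/3)^(−1).
Substituting a = 0.854 gives A² = 0.1916, so A = 0.4378.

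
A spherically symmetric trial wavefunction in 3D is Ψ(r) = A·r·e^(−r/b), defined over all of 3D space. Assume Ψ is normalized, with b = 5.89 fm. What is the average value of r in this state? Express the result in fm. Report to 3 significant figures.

⟨r⟩ ≈ 14.7 fm

The expectation value is the |Ψ|²-weighted average of r: ∫ r|Ψ|² 4πr² dr.
Since the A² factors cancel between numerator and denominator, ⟨r⟩ = 5·b/2.
Putting b = 5.89 gives 14.73.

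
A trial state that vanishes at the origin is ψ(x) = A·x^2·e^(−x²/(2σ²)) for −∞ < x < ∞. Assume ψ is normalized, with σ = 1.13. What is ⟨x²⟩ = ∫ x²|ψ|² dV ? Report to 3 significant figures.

By definition ⟨x²⟩ = ∫ x^2 |ψ(x)|² dx.
With ∫_{−∞}^{∞} x^(2m) e^(−αx²) dx = (2m−1)!!·√π / (2^m α^(m+1/2)), since the A² factors cancel between numerator and denominator, ⟨x²⟩ = 5·σ^2/2.
Putting σ = 1.13 gives 3.192.

⟨x^2⟩ ≈ 3.19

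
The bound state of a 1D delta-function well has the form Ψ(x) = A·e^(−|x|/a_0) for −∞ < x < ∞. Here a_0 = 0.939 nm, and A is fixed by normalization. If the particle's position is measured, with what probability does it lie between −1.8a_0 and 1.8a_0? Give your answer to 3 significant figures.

P ≈ 0.973

The probability is P = ∫ |Ψ|² dx over [−1.8a_0, 1.8a_0].
Since A² = 1/(a_0), this is the region integral divided by the full normalization integral.
By symmetry take twice the x ≥ 0 contribution in numerator and denominator; the 2's cancel. Let u = x/a_0; then A² and the length scale cancel, so P = ∫_{0}^{1.8} e^(-2·u) du ÷ ∫_{0}^{∞} e^(-2·u) du.
An antiderivative of e^(-2·u) is -e^(-2·u)/2; evaluating from 0 to 1.8 gives 1/2 - e^(-18/5)/2, while the full integral is 1/2.
Evaluating gives P = 0.9727.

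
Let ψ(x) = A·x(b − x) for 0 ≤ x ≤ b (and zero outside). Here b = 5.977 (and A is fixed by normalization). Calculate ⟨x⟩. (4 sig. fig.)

⟨x⟩ ≈ 2.989

The expectation value is the |ψ|²-weighted average of x: ∫ x|ψ|² dx.
Expanding the polynomial and integrating term by term, since the A² factors cancel between numerator and denominator, ⟨x⟩ = b/2.
With b = 5.977, ⟨x⟩ = 2.9885.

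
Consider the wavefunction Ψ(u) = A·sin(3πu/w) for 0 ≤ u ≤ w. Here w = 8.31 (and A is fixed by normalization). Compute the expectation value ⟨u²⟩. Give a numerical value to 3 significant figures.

⟨u^2⟩ ≈ 22.6

The expectation value is the |Ψ|²-weighted average of u^2: ∫ u^2|Ψ|² du.
Using sin²θ = (1 − cos 2θ)/2, evaluating both integrals, ⟨u²⟩ = -w^2/(18·π^2) + w^2/3.
Putting w = 8.31 gives 22.63.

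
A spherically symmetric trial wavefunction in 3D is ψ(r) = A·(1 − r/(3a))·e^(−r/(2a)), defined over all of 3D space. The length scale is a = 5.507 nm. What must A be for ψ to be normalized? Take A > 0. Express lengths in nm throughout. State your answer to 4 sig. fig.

A ≈ 0.02673 nm^(-3/2)

Require ∫ |ψ|² 4πr² dr = 1 over the whole domain.
(Spherical symmetry: dV = 4πr² dr.)
∫|ψ|² 4πr² dr = A²·(8·π·a^3/3).
Setting this equal to 1 gives A² = 1/(8·π·a^3/3).
Plugging in a = 5.507 yields A = 0.026734.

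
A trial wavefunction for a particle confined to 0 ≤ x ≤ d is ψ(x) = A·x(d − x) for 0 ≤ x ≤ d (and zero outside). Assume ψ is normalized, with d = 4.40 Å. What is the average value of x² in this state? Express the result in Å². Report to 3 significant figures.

⟨x^2⟩ ≈ 5.53 Å^2

⟨x²⟩ = ∫ x^2 |ψ|² dx over the full domain.
The ratio of the moment integral to the normalization integral gives ⟨x²⟩ = 2·d^2/7.
Putting d = 4.40 gives 5.531.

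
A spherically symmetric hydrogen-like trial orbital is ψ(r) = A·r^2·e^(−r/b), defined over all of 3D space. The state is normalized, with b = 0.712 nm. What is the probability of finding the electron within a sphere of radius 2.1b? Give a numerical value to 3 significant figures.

P = ∫ |ψ|² 4πr² dr over r ≤ 2.1b.
The full normalization integral is A²·[45·π·b^7/2] = 1, fixing A².
In terms of u = r/b (A², 4π and the length scale all cancel between numerator and denominator), P = [∫_{0}^{2.1} u^6·e^(-2·u) du] / [∫_{0}^{∞} u^6·e^(-2·u) du].
An antiderivative of u^6·e^(-2·u) is -(4·u^6 + 12·u^5 + 30·u^4 + 60·u^3 + 90·u^2 + 90·u + 45)·e^(-2·u)/8; evaluating from 0 to 2.1 gives ≈ 0.74552, while the full integral is 45/8.
The region integral divided by the full integral gives P = 0.1325.

P ≈ 0.133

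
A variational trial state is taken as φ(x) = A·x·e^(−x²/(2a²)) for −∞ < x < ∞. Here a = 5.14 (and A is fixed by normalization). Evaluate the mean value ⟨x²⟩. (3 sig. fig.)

⟨x^2⟩ ≈ 39.6

⟨x²⟩ = ∫ x^2 |φ|² dx over the full domain.
With ∫_{−∞}^{∞} x^(2m) e^(−αx²) dx = (2m−1)!!·√π / (2^m α^(m+1/2)), evaluating both integrals, ⟨x²⟩ = 3·a^2/2.
With a = 5.14, ⟨x^2⟩ = 39.63.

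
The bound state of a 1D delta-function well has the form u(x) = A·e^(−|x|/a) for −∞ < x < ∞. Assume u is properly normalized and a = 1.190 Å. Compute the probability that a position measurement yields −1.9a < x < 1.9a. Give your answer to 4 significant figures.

P = ∫_{−1.9a}^{1.9a} |u(x)|² dx.
The normalization integral ∫|u|²dx over the whole domain equals a·A², and A² cancels in the ratio.
Both integrals are even about x = 0, so only the x ≥ 0 halves are needed (the factors of 2 cancel). In terms of t = x/a (A² and the length scale cancel between numerator and denominator), P = [∫_{0}^{1.9} e^(-2·t) dt] / [∫_{0}^{∞} e^(-2·t) dt].
An antiderivative of e^(-2·t) is -e^(-2·t)/2; evaluating from 0 to 1.9 gives 1/2 - e^(-19/5)/2, while the full integral is 1/2.
This works out to P = 0.97763.

P ≈ 0.9776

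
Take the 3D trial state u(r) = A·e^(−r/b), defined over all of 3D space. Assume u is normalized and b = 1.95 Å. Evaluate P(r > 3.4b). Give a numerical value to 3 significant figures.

P ≈ 0.0344

With dV = 4πr²dr, the probability is ∫|u|² dV over r > 3.4b.
The full normalization integral is A²·[π·b^3] = 1, fixing A².
Let t = r/b; then A², 4π and the length scale all cancel, so P = ∫_{3.4}^{∞} t^2·e^(-2·t) dt ÷ ∫_{0}^{∞} t^2·e^(-2·t) dt.
An antiderivative of t^2·e^(-2·t) is -(2·t^2 + 2·t + 1)·e^(-2·t)/4; evaluating from 3.4 to ∞ gives 773·e^(-34/5)/100, while the full integral is 1/4.
Taking the ratio yields P = 0.03444.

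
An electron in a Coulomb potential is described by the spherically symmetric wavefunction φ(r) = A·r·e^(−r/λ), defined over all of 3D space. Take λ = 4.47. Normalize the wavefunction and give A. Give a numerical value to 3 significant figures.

A ≈ 0.00771

The normalization condition is ∫|φ|² 4πr² dr = 1 from 0 to ∞.
The angular integral contributes 4π, leaving ∫₀^∞ r²|φ|² dr.
The integral (without the A² prefactor) comes out to 3·π·λ^5.
So A² = (3·π·λ^5)^(−1).
Substituting λ = 4.47 gives A² = 0.00005946, so A = 0.007711.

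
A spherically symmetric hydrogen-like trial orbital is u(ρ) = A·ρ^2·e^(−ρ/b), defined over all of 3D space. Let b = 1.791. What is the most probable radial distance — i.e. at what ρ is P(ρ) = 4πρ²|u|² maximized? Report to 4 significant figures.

Differentiate P(ρ) = 4πρ²|u|² with respect to ρ and set to zero.
Solving yields ρ = 3·b.
With b = 1.791, the most probable radial distance is 5.3730.

ρ ≈ 5.373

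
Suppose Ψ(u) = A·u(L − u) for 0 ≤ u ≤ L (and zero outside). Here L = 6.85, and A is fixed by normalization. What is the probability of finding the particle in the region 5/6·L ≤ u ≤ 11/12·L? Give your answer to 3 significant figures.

The probability is P = ∫ |Ψ|² du over [5/6·L, 11/12·L].
With A² fixed by ∫|Ψ|² = 1, i.e. A² = (L^5/30)^(−1), substitute and integrate.
Substituting t = u/L, A² and the length scale cancel in the ratio: P = ∫_{5/6}^{11/12} t^2·(1 - t)^2 dt / ∫_{0}^{1} t^2·(1 - t)^2 dt.
An antiderivative of t^2·(1 - t)^2 is t^3·(6·t^2 - 15·t + 10)/30; evaluating from 5/6 to 11/12 gives ≈ 0.0010135, while the full integral is 1/30.
This works out to P = 0.03041.

P ≈ 0.0304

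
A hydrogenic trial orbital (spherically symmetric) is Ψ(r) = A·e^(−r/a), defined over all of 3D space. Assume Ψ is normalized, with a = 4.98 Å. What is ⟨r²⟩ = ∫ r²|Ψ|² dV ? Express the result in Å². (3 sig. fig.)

⟨r^2⟩ ≈ 74.4 Å^2

⟨r²⟩ = ∫ r^2 |Ψ|² 4πr² dr over the full domain.
With ∫₀^∞ r^4 e^(−αr) dr = 4!/α^5, evaluating both integrals, ⟨r²⟩ = 3·a^2.
With a = 4.98, ⟨r^2⟩ = 74.40.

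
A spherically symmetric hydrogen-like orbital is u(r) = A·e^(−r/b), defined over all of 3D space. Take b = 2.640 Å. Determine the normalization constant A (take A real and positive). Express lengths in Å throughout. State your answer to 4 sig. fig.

Normalization requires ∫|u|² 4πr² dr = 1, integrated from 0 to ∞.
(Spherical symmetry: dV = 4πr² dr.)
With u = A·e^(−r/b), the integral evaluates to A²·[π·b^3].
Hence A² = 1/[π·b^3].
Plugging in b = 2.640 yields A = 0.13153.

A ≈ 0.1315 Å^(-3/2)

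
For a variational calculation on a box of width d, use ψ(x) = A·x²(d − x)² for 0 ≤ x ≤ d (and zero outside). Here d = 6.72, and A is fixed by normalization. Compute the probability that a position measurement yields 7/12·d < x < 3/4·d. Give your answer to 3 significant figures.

P ≈ 0.253

The probability is P = ∫ |ψ|² dx over [7/12·d, 3/4·d].
With A² fixed by ∫|ψ|² = 1, i.e. A² = (d^9/630)^(−1), substitute and integrate.
Let u = x/d; then A² and the length scale cancel, so P = ∫_{7/12}^{3/4} u^4·(1 - u)^4 du ÷ ∫_{0}^{1} u^4·(1 - u)^4 du.
An antiderivative of u^4·(1 - u)^4 is u^5·(70·u^4 - 315·u^3 + 540·u^2 - 420·u + 126)/630; evaluating from 7/12 to 3/4 gives ≈ 0.00040223, while the full integral is 1/630.
This works out to P = 0.2534.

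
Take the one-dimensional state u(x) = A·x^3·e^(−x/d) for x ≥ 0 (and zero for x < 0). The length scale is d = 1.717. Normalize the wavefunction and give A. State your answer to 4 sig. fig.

We need A² ∫|f|² dx = 1, taking the integral from 0 to ∞.
Carrying out the integral gives A² · 45·d^7/8.
Hence A² = 1/[45·d^7/8].
Substituting d = 1.717 gives A² = 0.0040410, so A = 0.063569.

A ≈ 0.06357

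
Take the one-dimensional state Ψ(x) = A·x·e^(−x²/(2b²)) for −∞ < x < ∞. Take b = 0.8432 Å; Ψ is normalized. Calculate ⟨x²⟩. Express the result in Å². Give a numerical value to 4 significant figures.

⟨x^2⟩ ≈ 1.066 Å^2

The expectation value is the |Ψ|²-weighted average of x^2: ∫ x^2|Ψ|² dx.
Using the Gaussian integral ∫_{−∞}^{∞} e^(−αx²) dx = √(π/α), the ratio of the moment integral to the normalization integral gives ⟨x²⟩ = 3·b^2/2.
With b = 0.8432, ⟨x^2⟩ = 1.0665.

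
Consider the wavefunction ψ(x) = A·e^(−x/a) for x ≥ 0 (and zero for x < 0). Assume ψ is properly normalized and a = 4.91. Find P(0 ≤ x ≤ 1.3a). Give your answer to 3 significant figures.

P ≈ 0.926

|ψ|² is the probability density, so P = ∫_{0}^{1.3a} |ψ|² dx.
The normalization integral ∫|ψ|²dx over the whole domain equals a/2·A², and A² cancels in the ratio.
Substituting u = x/a, A² and the length scale cancel in the ratio: P = ∫_{0}^{1.3} e^(-2·u) du / ∫_{0}^{∞} e^(-2·u) du.
An antiderivative of e^(-2·u) is -e^(-2·u)/2; evaluating from 0 to 1.3 gives 1/2 - e^(-13/5)/2, while the full integral is 1/2.
Evaluating gives P = 0.9257.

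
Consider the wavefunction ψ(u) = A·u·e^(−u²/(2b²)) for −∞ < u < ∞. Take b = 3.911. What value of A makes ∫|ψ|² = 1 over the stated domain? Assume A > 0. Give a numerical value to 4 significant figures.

A ≈ 0.1373

Require ∫ |ψ|² du = 1 over the whole domain.
∫|ψ|² du = A²·(√(π)·b^3/2).
So A² = (√(π)·b^3/2)^(−1).
Plugging in b = 3.911 yields A = 0.13734.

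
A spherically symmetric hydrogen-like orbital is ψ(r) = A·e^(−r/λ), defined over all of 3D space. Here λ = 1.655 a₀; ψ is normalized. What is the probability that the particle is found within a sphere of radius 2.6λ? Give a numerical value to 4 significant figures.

P ≈ 0.8912

Integrate the radial probability density 4πr²|ψ|² over r ≤ 2.6λ.
Normalization gives A² = 1/(π·λ^3).
Let u = r/λ; then A², 4π and the length scale all cancel, so P = ∫_{0}^{2.6} u^2·e^(-2·u) du ÷ ∫_{0}^{∞} u^2·e^(-2·u) du.
An antiderivative of u^2·e^(-2·u) is -(2·u^2 + 2·u + 1)·e^(-2·u)/4; evaluating from 0 to 2.6 gives 1/4 - 493·e^(-26/5)/100, while the full integral is 1/4.
Taking the ratio yields P = 0.89121.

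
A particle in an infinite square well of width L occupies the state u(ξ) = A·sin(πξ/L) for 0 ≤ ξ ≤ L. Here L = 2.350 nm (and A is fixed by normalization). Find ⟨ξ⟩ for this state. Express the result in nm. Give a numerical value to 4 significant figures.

⟨ξ⟩ ≈ 1.175 nm

⟨ξ⟩ = ∫ ξ |u|² dξ over the full domain.
With ∫₀^L sin²(nπξ/L) dξ = L/2, evaluating both integrals, ⟨ξ⟩ = L/2.
Putting L = 2.350 gives 1.1750.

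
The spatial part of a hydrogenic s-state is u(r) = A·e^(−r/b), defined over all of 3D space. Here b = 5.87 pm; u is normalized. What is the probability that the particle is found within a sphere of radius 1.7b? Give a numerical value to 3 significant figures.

P ≈ 0.660

Integrate the radial probability density 4πr²|u|² over r ≤ 1.7b.
The full normalization integral is A²·[π·b^3] = 1, fixing A².
Let t = r/b; then A², 4π and the length scale all cancel, so P = ∫_{0}^{1.7} t^2·e^(-2·t) dt ÷ ∫_{0}^{∞} t^2·e^(-2·t) dt.
With ∫ t^2·e^(-2·t) dt = -(2·t^2 + 2·t + 1)·e^(-2·t)/4 + C, the region integral is 1/4 - 509·e^(-17/5)/200 and the full one is 1/4.
This evaluates to P = 0.6603.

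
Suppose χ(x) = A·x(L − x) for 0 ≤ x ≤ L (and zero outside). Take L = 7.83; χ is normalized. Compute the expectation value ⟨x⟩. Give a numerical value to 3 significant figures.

The expectation value is the |χ|²-weighted average of x: ∫ x|χ|² dx.
Evaluating both integrals, ⟨x⟩ = L/2.
With L = 7.83, ⟨x⟩ = 3.915.

⟨x⟩ ≈ 3.92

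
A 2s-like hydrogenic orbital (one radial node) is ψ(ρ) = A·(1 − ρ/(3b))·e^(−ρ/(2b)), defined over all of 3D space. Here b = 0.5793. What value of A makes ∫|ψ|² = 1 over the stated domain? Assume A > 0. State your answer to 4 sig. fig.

A ≈ 0.7836

Normalization requires ∫|ψ|² 4πρ² dρ = 1, integrated from 0 to ∞.
(Spherical symmetry: dV = 4πρ² dρ.)
The integral (without the A² prefactor) comes out to 8·π·b^3/3.
So A² = (8·π·b^3/3)^(−1).
Substituting b = 0.5793 gives A² = 0.61400, so A = 0.78358.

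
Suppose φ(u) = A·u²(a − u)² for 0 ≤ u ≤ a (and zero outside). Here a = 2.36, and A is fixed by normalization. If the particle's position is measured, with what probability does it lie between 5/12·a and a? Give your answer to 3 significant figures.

The probability is P = ∫ |φ|² du over [5/12·a, a].
The normalization integral ∫|φ|²du over the whole domain equals a^9/630·A², and A² cancels in the ratio.
In terms of t = u/a (A² and the length scale cancel between numerator and denominator), P = [∫_{5/12}^{1} t^4·(1 - t)^4 dt] / [∫_{0}^{1} t^4·(1 - t)^4 dt].
An antiderivative of t^4·(1 - t)^4 is t^5·(70·t^4 - 315·t^3 + 540·t^2 - 420·t + 126)/630; evaluating from 5/12 to 1 gives ≈ 0.0011074, while the full integral is 1/630.
This works out to P = 0.6977.

P ≈ 0.698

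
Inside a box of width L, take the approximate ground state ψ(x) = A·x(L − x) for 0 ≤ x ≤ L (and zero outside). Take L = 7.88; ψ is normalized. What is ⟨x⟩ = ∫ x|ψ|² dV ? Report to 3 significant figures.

⟨x⟩ = ∫ x |ψ|² dx over the full domain.
The ratio of the moment integral to the normalization integral gives ⟨x⟩ = L/2.
With L = 7.88, ⟨x⟩ = 3.940.

⟨x⟩ ≈ 3.94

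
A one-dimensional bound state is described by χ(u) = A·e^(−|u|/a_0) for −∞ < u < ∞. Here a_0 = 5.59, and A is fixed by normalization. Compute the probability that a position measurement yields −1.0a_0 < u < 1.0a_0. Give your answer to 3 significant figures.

P ≈ 0.865

The probability is P = ∫ |χ|² du over [−1.0a_0, 1.0a_0].
The normalization integral ∫|χ|²du over the whole domain equals a_0·A², and A² cancels in the ratio.
Both integrals are even about u = 0, so only the u ≥ 0 halves are needed (the factors of 2 cancel). In terms of t = u/a_0 (A² and the length scale cancel between numerator and denominator), P = [∫_{0}^{1.0} e^(-2·t) dt] / [∫_{0}^{∞} e^(-2·t) dt].
With ∫ e^(-2·t) dt = -e^(-2·t)/2 + C, the region integral is 1/2 - e^(-2)/2 and the full one is 1/2.
Taking the ratio, P = 0.8647.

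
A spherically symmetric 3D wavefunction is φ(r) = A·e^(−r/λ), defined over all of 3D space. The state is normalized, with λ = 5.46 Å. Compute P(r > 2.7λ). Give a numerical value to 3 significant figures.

P ≈ 0.0948

Integrate the radial probability density 4πr²|φ|² over r > 2.7λ.
The full normalization integral is A²·[π·λ^3] = 1, fixing A².
In terms of u = r/λ (A², 4π and the length scale all cancel between numerator and denominator), P = [∫_{2.7}^{∞} u^2·e^(-2·u) du] / [∫_{0}^{∞} u^2·e^(-2·u) du].
An antiderivative of u^2·e^(-2·u) is -(2·u^2 + 2·u + 1)·e^(-2·u)/4; evaluating from 2.7 to ∞ gives 1049·e^(-27/5)/200, while the full integral is 1/4.
This evaluates to P = 0.09476.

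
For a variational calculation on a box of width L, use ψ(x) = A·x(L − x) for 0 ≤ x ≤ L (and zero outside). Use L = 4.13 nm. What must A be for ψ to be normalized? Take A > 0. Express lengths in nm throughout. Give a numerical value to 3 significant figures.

Normalization requires ∫|ψ|² dx = 1, integrated from 0 to L.
Expanding the polynomial and integrating term by term, ∫|ψ|² dx = A²·(L^5/30).
So A² = (L^5/30)^(−1).
With L = 4.13: A² = 0.02497 and A = 0.1580.

A ≈ 0.158 nm^(-5/2)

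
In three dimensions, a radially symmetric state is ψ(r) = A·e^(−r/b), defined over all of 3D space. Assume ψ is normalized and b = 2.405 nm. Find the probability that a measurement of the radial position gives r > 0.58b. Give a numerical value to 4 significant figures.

P = ∫ |ψ|² 4πr² dr over r > 0.58b.
The full normalization integral is A²·[π·b^3] = 1, fixing A².
Let u = r/b; then A², 4π and the length scale all cancel, so P = ∫_{0.58}^{∞} u^2·e^(-2·u) du ÷ ∫_{0}^{∞} u^2·e^(-2·u) du.
Using ∫ u^2·e^(-2·u) du = -(2·u^2 + 2·u + 1)·e^(-2·u)/4, the numerator is 3541·e^(-29/25)/5000 and the denominator is 1/4.
The region integral divided by the full integral gives P = 0.88804.

P ≈ 0.8880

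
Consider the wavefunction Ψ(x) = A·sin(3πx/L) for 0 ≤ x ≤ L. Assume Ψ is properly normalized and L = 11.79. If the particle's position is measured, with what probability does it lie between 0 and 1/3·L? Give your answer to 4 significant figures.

The probability is P = ∫ |Ψ|² dx over [0, 1/3·L].
With A² fixed by ∫|Ψ|² = 1, i.e. A² = (L/2)^(−1), substitute and integrate.
Substituting u = x/L, A² and the length scale cancel in the ratio: P = ∫_{0}^{1/3} sin(3·π·u)^2 du / ∫_{0}^{1} sin(3·π·u)^2 du.
Using ∫ sin(3·π·u)^2 du = u/2 - sin(6·π·u)/(12·π), the numerator is 1/6 and the denominator is 1/2.
This works out to P = 1/3.

P ≈ 0.3333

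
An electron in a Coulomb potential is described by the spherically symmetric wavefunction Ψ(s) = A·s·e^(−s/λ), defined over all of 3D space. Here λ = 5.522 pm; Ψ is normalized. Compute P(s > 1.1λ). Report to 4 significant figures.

P ≈ 0.9275

With dV = 4πs²ds, the probability is ∫|Ψ|² dV over s > 1.1λ.
A² is fixed by ∫₀^∞ 4πs²|Ψ|² ds = 1, i.e. A² = (3·π·λ^5)^(−1).
Let u = s/λ; then A², 4π and the length scale all cancel, so P = ∫_{1.1}^{∞} u^4·e^(-2·u) du ÷ ∫_{0}^{∞} u^4·e^(-2·u) du.
With ∫ u^4·e^(-2·u) du = -(u^4/2 + u^3 + 3·u^2/2 + 3·u/2 + 3/4)·e^(-2·u) + C, the region integral is ≈ 0.695628 and the full one is 3/4.
This evaluates to P = 0.92750.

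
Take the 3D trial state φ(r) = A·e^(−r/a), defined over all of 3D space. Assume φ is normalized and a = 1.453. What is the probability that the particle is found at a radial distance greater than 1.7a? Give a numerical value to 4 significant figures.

P = ∫ |φ|² 4πr² dr over r > 1.7a.
Normalization gives A² = 1/(π·a^3).
Let u = r/a; then A², 4π and the length scale all cancel, so P = ∫_{1.7}^{∞} u^2·e^(-2·u) du ÷ ∫_{0}^{∞} u^2·e^(-2·u) du.
An antiderivative of u^2·e^(-2·u) is -(2·u^2 + 2·u + 1)·e^(-2·u)/4; evaluating from 1.7 to ∞ gives 509·e^(-17/5)/200, while the full integral is 1/4.
The region integral divided by the full integral gives P = 0.33974.

P ≈ 0.3397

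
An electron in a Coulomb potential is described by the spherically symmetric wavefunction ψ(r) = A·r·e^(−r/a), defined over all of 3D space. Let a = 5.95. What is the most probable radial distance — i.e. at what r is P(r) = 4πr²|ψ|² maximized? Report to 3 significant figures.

r ≈ 11.9

Differentiate P(r) = 4πr²|ψ|² with respect to r and set to zero.
This gives r = 2·a.
With a = 5.95, the most probable radial distance is 11.90.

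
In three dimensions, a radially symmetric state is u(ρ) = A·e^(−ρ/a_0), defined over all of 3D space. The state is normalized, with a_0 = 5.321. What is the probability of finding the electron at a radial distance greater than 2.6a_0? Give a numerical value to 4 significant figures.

P ≈ 0.1088

P = ∫ |u|² 4πρ² dρ over ρ > 2.6a_0.
The full normalization integral is A²·[π·a_0^3] = 1, fixing A².
Substituting t = ρ/a_0, A², 4π and the length scale all cancel in the ratio: P = ∫_{2.6}^{∞} t^2·e^(-2·t) dt / ∫_{0}^{∞} t^2·e^(-2·t) dt.
Using ∫ t^2·e^(-2·t) dt = -(2·t^2 + 2·t + 1)·e^(-2·t)/4, the numerator is 493·e^(-26/5)/100 and the denominator is 1/4.
The region integral divided by the full integral gives P = 0.10879.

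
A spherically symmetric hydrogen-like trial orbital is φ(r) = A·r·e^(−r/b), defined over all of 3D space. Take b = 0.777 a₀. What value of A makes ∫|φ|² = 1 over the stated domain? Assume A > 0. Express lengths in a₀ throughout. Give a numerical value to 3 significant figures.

A ≈ 0.612 a₀^(-5/2)

The normalization condition is ∫|φ|² 4πr² dr = 1 from 0 to ∞.
In 3D with spherical symmetry the volume element is 4πr² dr.
Carrying out the integral gives A² · 3·π·b^5.
Hence A² = 1/[3·π·b^5].
Substituting b = 0.777 gives A² = 0.3746, so A = 0.6121.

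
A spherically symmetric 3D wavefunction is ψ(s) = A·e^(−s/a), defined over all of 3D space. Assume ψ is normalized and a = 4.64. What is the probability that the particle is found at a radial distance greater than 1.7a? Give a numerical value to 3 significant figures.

P ≈ 0.340

P = ∫ |ψ|² 4πs² ds over s > 1.7a.
The full normalization integral is A²·[π·a^3] = 1, fixing A².
Let u = s/a; then A², 4π and the length scale all cancel, so P = ∫_{1.7}^{∞} u^2·e^(-2·u) du ÷ ∫_{0}^{∞} u^2·e^(-2·u) du.
An antiderivative of u^2·e^(-2·u) is -(2·u^2 + 2·u + 1)·e^(-2·u)/4; evaluating from 1.7 to ∞ gives 509·e^(-17/5)/200, while the full integral is 1/4.
Taking the ratio yields P = 0.3397.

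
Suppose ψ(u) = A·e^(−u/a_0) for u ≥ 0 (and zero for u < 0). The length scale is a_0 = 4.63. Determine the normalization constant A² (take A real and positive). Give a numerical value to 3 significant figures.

We need A² ∫|f|² du = 1, taking the integral from 0 to ∞.
∫|ψ|² du = A²·(a_0/2).
Plugging in a_0 = 4.63 yields A = 0.6572.

A^2 ≈ 0.432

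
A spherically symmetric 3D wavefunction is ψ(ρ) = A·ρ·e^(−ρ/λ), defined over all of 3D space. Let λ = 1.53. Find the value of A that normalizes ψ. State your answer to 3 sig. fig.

The normalization condition is ∫|ψ|² 4πρ² dρ = 1 from 0 to ∞.
The angular integral contributes 4π, leaving ∫₀^∞ ρ²|ψ|² dρ.
With ∫₀^∞ ρ^4 e^(−αρ) dρ = 4!/α^5, the integral (without the A² prefactor) comes out to 3·π·λ^5.
Setting this equal to 1 gives A² = 1/(3·π·λ^5).
Plugging in λ = 1.53 yields A = 0.1125.

A ≈ 0.112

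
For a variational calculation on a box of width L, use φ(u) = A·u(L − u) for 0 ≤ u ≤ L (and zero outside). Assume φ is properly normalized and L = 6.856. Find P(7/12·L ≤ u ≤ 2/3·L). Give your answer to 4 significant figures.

P ≈ 0.1367

The probability is P = ∫ |φ|² du over [7/12·L, 2/3·L].
With A² fixed by ∫|φ|² = 1, i.e. A² = (L^5/30)^(−1), substitute and integrate.
In terms of t = u/L (A² and the length scale cancel between numerator and denominator), P = [∫_{7/12}^{2/3} t^2·(1 - t)^2 dt] / [∫_{0}^{1} t^2·(1 - t)^2 dt].
With ∫ t^2·(1 - t)^2 dt = t^3·(6·t^2 - 15·t + 10)/30 + C, the region integral is ≈ 0.00455810 and the full one is 1/30.
Taking the ratio, P = 0.13674.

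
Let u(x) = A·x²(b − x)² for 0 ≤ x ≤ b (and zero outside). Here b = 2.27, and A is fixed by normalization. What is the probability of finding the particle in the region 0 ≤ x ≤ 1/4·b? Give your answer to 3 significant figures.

P ≈ 0.0489

|u|² is the probability density, so P = ∫_{0}^{1/4·b} |u|² dx.
Since A² = 1/(b^9/630), this is the region integral divided by the full normalization integral.
Substituting t = x/b, A² and the length scale cancel in the ratio: P = ∫_{0}^{1/4} t^4·(1 - t)^4 dt / ∫_{0}^{1} t^4·(1 - t)^4 dt.
An antiderivative of t^4·(1 - t)^4 is t^5·(70·t^4 - 315·t^3 + 540·t^2 - 420·t + 126)/630; evaluating from 0 to 1/4 gives ≈ 0.000077662, while the full integral is 1/630.
Evaluating gives P = 0.04893.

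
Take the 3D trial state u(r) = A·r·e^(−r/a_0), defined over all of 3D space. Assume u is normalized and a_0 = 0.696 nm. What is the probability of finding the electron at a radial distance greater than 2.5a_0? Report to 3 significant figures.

P ≈ 0.440

P = ∫ |u|² 4πr² dr over r > 2.5a_0.
A² is fixed by ∫₀^∞ 4πr²|u|² dr = 1, i.e. A² = (3·π·a_0^5)^(−1).
In terms of t = r/a_0 (A², 4π and the length scale all cancel between numerator and denominator), P = [∫_{2.5}^{∞} t^4·e^(-2·t) dt] / [∫_{0}^{∞} t^4·e^(-2·t) dt].
An antiderivative of t^4·e^(-2·t) is -(t^4/2 + t^3 + 3·t^2/2 + 3·t/2 + 3/4)·e^(-2·t); evaluating from 2.5 to ∞ gives 1569·e^(-5)/32, while the full integral is 3/4.
This evaluates to P = 0.4405.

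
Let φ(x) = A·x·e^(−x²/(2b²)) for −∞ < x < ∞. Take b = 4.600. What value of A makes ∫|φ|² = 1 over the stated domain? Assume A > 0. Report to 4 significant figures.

Require ∫ |φ|² dx = 1 over the whole domain.
Differentiating ∫e^(−αx²) dx = √(π/α) under α to get the higher moments, with φ = A·x·e^(−x²/(2b²)), the integral evaluates to A²·[√(π)·b^3/2].
With b = 4.600: A² = 0.011593 and A = 0.10767.

A ≈ 0.1077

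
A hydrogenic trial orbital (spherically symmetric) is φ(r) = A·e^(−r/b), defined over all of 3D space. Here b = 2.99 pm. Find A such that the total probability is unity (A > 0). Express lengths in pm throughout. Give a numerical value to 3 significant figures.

A ≈ 0.109 pm^(-3/2)

The normalization condition is ∫|φ|² 4πr² dr = 1 from 0 to ∞.
In 3D with spherical symmetry the volume element is 4πr² dr.
The integral (without the A² prefactor) comes out to π·b^3.
Substituting b = 2.99 gives A² = 0.01191, so A = 0.1091.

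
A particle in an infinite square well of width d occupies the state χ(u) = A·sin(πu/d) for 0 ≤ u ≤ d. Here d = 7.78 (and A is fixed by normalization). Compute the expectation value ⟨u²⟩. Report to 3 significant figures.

⟨u^2⟩ ≈ 17.1

By definition ⟨u²⟩ = ∫ u^2 |χ(u)|² du.
Evaluating both integrals, ⟨u²⟩ = -d^2/(2·π^2) + d^2/3.
With d = 7.78, ⟨u^2⟩ = 17.11.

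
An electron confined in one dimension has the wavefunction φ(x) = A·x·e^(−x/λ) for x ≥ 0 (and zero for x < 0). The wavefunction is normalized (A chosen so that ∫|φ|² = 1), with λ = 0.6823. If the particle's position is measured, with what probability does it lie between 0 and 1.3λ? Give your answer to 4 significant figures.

P ≈ 0.4816

P = ∫_{0}^{1.3λ} |φ(x)|² dx.
The normalization integral ∫|φ|²dx over the whole domain equals λ^3/4·A², and A² cancels in the ratio.
Let u = x/λ; then A² and the length scale cancel, so P = ∫_{0}^{1.3} u^2·e^(-2·u) du ÷ ∫_{0}^{∞} u^2·e^(-2·u) du.
With ∫ u^2·e^(-2·u) du = -(2·u^2 + 2·u + 1)·e^(-2·u)/4 + C, the region integral is 1/4 - 349·e^(-13/5)/200 and the full one is 1/4.
This works out to P = 0.48157.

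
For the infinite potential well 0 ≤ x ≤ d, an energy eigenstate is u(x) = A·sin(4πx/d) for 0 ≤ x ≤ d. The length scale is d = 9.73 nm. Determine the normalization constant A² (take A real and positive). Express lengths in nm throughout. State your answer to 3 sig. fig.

A^2 ≈ 0.206 nm^(-1)

The normalization condition is ∫|u|² dx = 1 from 0 to d.
With ∫₀^d sin²(nπx/d) dx = d/2, with u = A·sin(4πx/d), the integral evaluates to A²·[d/2].
Hence A² = 1/[d/2].
Plugging in d = 9.73 yields A = 0.4534.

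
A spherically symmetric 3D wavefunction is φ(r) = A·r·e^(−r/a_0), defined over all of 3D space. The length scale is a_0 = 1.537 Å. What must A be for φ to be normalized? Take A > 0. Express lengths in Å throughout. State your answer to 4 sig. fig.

A ≈ 0.1112 Å^(-5/2)

Require ∫ |φ|² 4πr² dr = 1 over the whole domain.
Using ∫₀^∞ rⁿ e^(−αr) dr = n!/αⁿ⁺¹, carrying out the integral gives A² · 3·π·a_0^5.
With a_0 = 1.537: A² = 0.012370 and A = 0.11122.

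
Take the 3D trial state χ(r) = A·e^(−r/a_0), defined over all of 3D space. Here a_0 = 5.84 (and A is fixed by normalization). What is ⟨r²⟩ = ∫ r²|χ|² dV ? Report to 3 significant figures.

By definition ⟨r²⟩ = ∫ r^2 |χ(r)|² 4πr² dr.
Recall ∫₀^∞ r^m e^(−r/β) dr = m!·β^(m+1), the ratio of the moment integral to the normalization integral gives ⟨r²⟩ = 3·a_0^2.
Putting a_0 = 5.84 gives 102.3.

⟨r^2⟩ ≈ 102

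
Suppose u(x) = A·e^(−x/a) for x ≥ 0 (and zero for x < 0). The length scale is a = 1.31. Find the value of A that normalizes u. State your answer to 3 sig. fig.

Require ∫ |u|² dx = 1 over the whole domain.
Recall ∫₀^∞ x^m e^(−x/β) dx = m!·β^(m+1), carrying out the integral gives A² · a/2.
Setting this equal to 1 gives A² = 1/(a/2).
Plugging in a = 1.31 yields A = 1.236.

A ≈ 1.24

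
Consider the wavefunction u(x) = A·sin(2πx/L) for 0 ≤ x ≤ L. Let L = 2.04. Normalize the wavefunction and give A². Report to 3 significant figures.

A^2 ≈ 0.980

Normalization requires ∫|u|² dx = 1, integrated from 0 to L.
The integral (without the A² prefactor) comes out to L/2.
So A² = (L/2)^(−1).
With L = 2.04: A² = 0.9804 and A = 0.9901.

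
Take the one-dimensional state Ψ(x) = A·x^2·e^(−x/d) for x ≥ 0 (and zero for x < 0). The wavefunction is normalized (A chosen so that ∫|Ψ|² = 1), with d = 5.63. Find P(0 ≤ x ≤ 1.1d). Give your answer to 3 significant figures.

The probability is P = ∫ |Ψ|² dx over [0, 1.1d].
With A² fixed by ∫|Ψ|² = 1, i.e. A² = (3·d^5/4)^(−1), substitute and integrate.
Let u = x/d; then A² and the length scale cancel, so P = ∫_{0}^{1.1} u^4·e^(-2·u) du ÷ ∫_{0}^{∞} u^4·e^(-2·u) du.
Using ∫ u^4·e^(-2·u) du = -(u^4/2 + u^3 + 3·u^2/2 + 3·u/2 + 3/4)·e^(-2·u), the numerator is ≈ 0.054372 and the denominator is 3/4.
The result is P = 0.07250.

P ≈ 0.0725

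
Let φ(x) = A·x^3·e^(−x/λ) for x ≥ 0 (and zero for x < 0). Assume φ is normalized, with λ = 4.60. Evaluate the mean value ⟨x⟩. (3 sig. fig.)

The expectation value is the |φ|²-weighted average of x: ∫ x|φ|² dx.
The ratio of the moment integral to the normalization integral gives ⟨x⟩ = 7·λ/2.
Putting λ = 4.60 gives 16.10.

⟨x⟩ ≈ 16.1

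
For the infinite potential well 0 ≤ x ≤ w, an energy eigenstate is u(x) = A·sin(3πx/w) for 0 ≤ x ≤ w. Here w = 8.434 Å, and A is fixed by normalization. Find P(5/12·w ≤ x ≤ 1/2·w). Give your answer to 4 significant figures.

|u|² is the probability density, so P = ∫_{5/12·w}^{1/2·w} |u|² dx.
With A² fixed by ∫|u|² = 1, i.e. A² = (w/2)^(−1), substitute and integrate.
Substituting t = x/w, A² and the length scale cancel in the ratio: P = ∫_{5/12}^{1/2} sin(3·π·t)^2 dt / ∫_{0}^{1} sin(3·π·t)^2 dt.
With ∫ sin(3·π·t)^2 dt = t/2 - sin(6·π·t)/(12·π) + C, the region integral is 1/(12·π) + 1/24 and the full one is 1/2.
Evaluating gives P = (2 + π)/(12·π).

P ≈ 0.1364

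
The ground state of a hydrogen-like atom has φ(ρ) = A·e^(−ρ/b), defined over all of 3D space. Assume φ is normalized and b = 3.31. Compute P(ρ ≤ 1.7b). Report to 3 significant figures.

Integrate the radial probability density 4πρ²|φ|² over ρ ≤ 1.7b.
Normalization gives A² = 1/(π·b^3).
Substituting u = ρ/b, A², 4π and the length scale all cancel in the ratio: P = ∫_{0}^{1.7} u^2·e^(-2·u) du / ∫_{0}^{∞} u^2·e^(-2·u) du.
An antiderivative of u^2·e^(-2·u) is -(2·u^2 + 2·u + 1)·e^(-2·u)/4; evaluating from 0 to 1.7 gives 1/4 - 509·e^(-17/5)/200, while the full integral is 1/4.
Taking the ratio yields P = 0.6603.

P ≈ 0.660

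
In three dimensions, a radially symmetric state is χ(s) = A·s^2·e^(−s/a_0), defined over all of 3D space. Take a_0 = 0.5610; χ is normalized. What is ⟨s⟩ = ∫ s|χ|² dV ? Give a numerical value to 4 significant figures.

The expectation value is the |χ|²-weighted average of s: ∫ s|χ|² 4πs² ds.
Since the A² factors cancel between numerator and denominator, ⟨s⟩ = 7·a_0/2.
With a_0 = 0.5610, ⟨s⟩ = 1.9635.

⟨s⟩ ≈ 1.964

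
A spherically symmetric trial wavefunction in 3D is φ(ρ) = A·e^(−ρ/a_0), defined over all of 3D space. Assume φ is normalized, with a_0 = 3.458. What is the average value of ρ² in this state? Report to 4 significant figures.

⟨ρ^2⟩ ≈ 35.87

⟨ρ²⟩ = ∫ ρ^2 |φ|² 4πρ² dρ over the full domain.
Recall ∫₀^∞ ρ^m e^(−ρ/β) dρ = m!·β^(m+1), evaluating both integrals, ⟨ρ²⟩ = 3·a_0^2.
With a_0 = 3.458, ⟨ρ^2⟩ = 35.873.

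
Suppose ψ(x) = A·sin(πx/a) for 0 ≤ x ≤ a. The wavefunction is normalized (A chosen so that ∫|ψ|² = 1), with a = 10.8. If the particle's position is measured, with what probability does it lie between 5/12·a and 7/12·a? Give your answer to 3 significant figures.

P ≈ 0.326

P = ∫_{5/12·a}^{7/12·a} |ψ(x)|² dx.
The normalization integral ∫|ψ|²dx over the whole domain equals a/2·A², and A² cancels in the ratio.
Substituting u = x/a, A² and the length scale cancel in the ratio: P = ∫_{5/12}^{7/12} sin(π·u)^2 du / ∫_{0}^{1} sin(π·u)^2 du.
An antiderivative of sin(π·u)^2 is u/2 - sin(2·π·u)/(4·π); evaluating from 5/12 to 7/12 gives 1/(4·π) + 1/12, while the full integral is 1/2.
Taking the ratio, P = (3 + π)/(6·π).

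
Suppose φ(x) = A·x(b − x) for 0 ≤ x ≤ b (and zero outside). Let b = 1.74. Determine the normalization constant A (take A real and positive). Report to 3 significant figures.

A ≈ 1.37

Require ∫ |φ|² dx = 1 over the whole domain.
Expanding the polynomial and integrating term by term, carrying out the integral gives A² · b^5/30.
Substituting b = 1.74 gives A² = 1.881, so A = 1.371.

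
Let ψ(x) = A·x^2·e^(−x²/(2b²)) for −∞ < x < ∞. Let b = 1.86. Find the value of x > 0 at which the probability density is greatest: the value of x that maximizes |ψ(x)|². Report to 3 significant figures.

Differentiate |ψ(x)|² with respect to x and set to zero.
This gives x = √(2)·b.
With b = 1.86, the value of x > 0 at which the probability density is greatest is 2.630.

x ≈ 2.63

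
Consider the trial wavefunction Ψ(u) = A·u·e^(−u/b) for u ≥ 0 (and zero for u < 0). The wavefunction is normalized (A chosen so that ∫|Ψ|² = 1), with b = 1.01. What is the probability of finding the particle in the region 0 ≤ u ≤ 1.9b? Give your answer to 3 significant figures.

|Ψ|² is the probability density, so P = ∫_{0}^{1.9b} |Ψ|² du.
Since A² = 1/(b^3/4), this is the region integral divided by the full normalization integral.
In terms of t = u/b (A² and the length scale cancel between numerator and denominator), P = [∫_{0}^{1.9} t^2·e^(-2·t) dt] / [∫_{0}^{∞} t^2·e^(-2·t) dt].
An antiderivative of t^2·e^(-2·t) is -(2·t^2 + 2·t + 1)·e^(-2·t)/4; evaluating from 0 to 1.9 gives 1/4 - 601·e^(-19/5)/200, while the full integral is 1/4.
This works out to P = 0.7311.

P ≈ 0.731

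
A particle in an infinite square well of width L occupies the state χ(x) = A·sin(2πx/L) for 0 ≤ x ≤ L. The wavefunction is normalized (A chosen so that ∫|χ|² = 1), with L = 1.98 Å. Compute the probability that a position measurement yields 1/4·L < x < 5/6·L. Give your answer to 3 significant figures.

P ≈ 0.652

P = ∫_{1/4·L}^{5/6·L} |χ(x)|² dx.
The normalization integral ∫|χ|²dx over the whole domain equals L/2·A², and A² cancels in the ratio.
Let u = x/L; then A² and the length scale cancel, so P = ∫_{1/4}^{5/6} sin(2·π·u)^2 du ÷ ∫_{0}^{1} sin(2·π·u)^2 du.
With ∫ sin(2·π·u)^2 du = u/2 - sin(4·π·u)/(8·π) + C, the region integral is √(3)/(16·π) + 7/24 and the full one is 1/2.
Evaluating gives P = √(3)/(8·π) + 7/12.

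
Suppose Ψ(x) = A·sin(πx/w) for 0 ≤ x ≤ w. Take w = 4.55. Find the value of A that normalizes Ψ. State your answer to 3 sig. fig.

A ≈ 0.663

Require ∫ |Ψ|² dx = 1 over the whole domain.
With ∫₀^w sin²(nπx/w) dx = w/2, the integral (without the A² prefactor) comes out to w/2.
Hence A² = 1/[w/2].
With w = 4.55: A² = 0.4396 and A = 0.6630.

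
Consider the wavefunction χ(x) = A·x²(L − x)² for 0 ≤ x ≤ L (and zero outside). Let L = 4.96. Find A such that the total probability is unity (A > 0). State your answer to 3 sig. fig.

The normalization condition is ∫|χ|² dx = 1 from 0 to L.
Expanding the polynomial and integrating term by term, carrying out the integral gives A² · L^9/630.
With L = 4.96: A² = 0.0003467 and A = 0.01862.

A ≈ 0.0186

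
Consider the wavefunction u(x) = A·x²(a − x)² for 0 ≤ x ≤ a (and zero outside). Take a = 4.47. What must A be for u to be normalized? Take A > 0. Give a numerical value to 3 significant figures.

Normalization requires ∫|u|² dx = 1, integrated from 0 to a.
Expanding the polynomial and integrating term by term, carrying out the integral gives A² · a^9/630.
Plugging in a = 4.47 yields A = 0.02974.

A ≈ 0.0297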